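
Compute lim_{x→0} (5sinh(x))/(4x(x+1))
Both numerator and denominator → 0 as x → 0; this is a 0/0 indeterminate form.
Expand each to leading order near x = 0: numerator ~ 5·x, denominator ~ 4·x.
The limit of the ratio is 5/4.

Final answer: 5/4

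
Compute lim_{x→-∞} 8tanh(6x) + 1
Evaluate the dominant behaviour as x → -∞; each term tends to a finite value or vanishes.
Limit = -7.

Final answer: -7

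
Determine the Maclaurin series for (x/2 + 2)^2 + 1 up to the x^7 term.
x^2/4 + 2·x + 5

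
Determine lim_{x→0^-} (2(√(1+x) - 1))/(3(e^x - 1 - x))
Both numerator and denominator → 0 as x → 0^-; this is a 0/0 indeterminate form.
Expand each to leading order near x = 0: numerator ~ x, denominator ~ 3·x^2/2.
The limit of the ratio is -∞.

Final answer: -∞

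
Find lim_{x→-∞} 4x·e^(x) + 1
The product is a 0·∞ indeterminate form at x → -∞.
Rewrite the product as 4x / e^(-x) (an ∞/∞ form) and apply L'Hôpital, or use the standard hierarchy e^(|x|) ≫ |x| as x → -∞.
The indeterminate product → 0, so the limit = 1.

Final answer: 1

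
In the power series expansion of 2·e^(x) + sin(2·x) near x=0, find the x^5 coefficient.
Expand to order 5: 2·e^(x) + sin(2·x) = 17·x^5/60 + x^4/12 - x^3 + x^2 + 4·x + 2 + O(x^6).
The coefficient of x^5 is 17/60.

Final answer: 17/60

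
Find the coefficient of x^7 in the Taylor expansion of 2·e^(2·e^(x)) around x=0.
2369·e^(2)/420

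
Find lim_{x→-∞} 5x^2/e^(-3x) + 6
The quotient is an ∞/∞ indeterminate form as x → -∞.
Compare growth rates of the dominant terms (exponentials ≫ polynomials ≫ logarithms), or apply L'Hôpital's rule; the quotient → 0.
Adding the constant: 0 + 6 = 6. Limit = 6.

Final answer: 6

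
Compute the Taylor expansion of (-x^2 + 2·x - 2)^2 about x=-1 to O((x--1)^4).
25 - 40·(x + 1) + 26·(x + 1)^2 - 8·(x + 1)^3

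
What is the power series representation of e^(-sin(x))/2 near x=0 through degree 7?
-x^7/180 - x^6/480 + x^5/30 - x^4/16 + x^2/4 - x/2 + 1/2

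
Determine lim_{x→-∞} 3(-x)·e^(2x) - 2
The product is a 0·∞ indeterminate form at x → -∞.
Rewrite the product as 3(-x) / e^(-2x) (an ∞/∞ form) and apply L'Hôpital, or use the standard hierarchy e^(2|x|) ≫ |(-x)| as x → -∞.
The indeterminate product → 0, so the limit = -2.

Final answer: -2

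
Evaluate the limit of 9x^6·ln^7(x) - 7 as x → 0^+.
The product is a 0·∞ indeterminate form at x → 0⁺.
Rewrite the product as 9·ln^7(x) / x^(-6) and apply L'Hôpital, or use the standard hierarchy x^(-6) ≫ |ln x|^7 as x → 0⁺.
The indeterminate product → 0, so the limit = -7.

Final answer: -7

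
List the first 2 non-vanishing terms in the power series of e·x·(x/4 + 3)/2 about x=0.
e·x^2/8 + 3·e·x/2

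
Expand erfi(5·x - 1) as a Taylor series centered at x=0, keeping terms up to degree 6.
-40625·e·x^6/(3·√(π)) + 11875·e·x^5/(3·√(π)) - 3125·e·x^4/(3·√(π)) + 250·e·x^3/√(π) - 50·e·x^2/√(π) + 10·e·x/√(π) - erfi(1)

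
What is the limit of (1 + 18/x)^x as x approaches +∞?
As x → +∞: this is the defining limit (1 + 18/x)^x → e^18.
Limit = e^(18).

Final answer: e^(18)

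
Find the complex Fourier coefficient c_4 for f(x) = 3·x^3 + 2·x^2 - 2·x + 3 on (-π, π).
Compute the real Fourier coefficients first: a_4 = 1/2, b_4 = 25/16 - 3·π^2/2.
Then c_4 = (a_4 − i·b_4)/2 = 1/4 - 25·i/32 + 3·i·π^2/4.

Final answer: 1/4 - 25·i/32 + 3·i·π^2/4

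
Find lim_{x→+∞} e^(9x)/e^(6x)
This is an ∞/∞ indeterminate form as x → +∞.
Rewrite e^(9x)/e^(6x) = e^((9−6)x) = e^(3x); the exponent coefficient is 3 > 0 so e^(3x) → ∞.
Limit = ∞.

Final answer: ∞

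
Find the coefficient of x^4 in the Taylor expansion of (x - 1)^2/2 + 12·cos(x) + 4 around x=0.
Expand to order 4: (x - 1)^2/2 + 12·cos(x) + 4 = x^4/2 - 11·x^2/2 - x + 33/2 + O(x^5).
The coefficient of x^4 is 1/2.

Final answer: 1/2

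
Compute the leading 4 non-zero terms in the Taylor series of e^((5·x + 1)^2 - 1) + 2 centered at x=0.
1250·x^3/3 + 75·x^2 + 10·x + 3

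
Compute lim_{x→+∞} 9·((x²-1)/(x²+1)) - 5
Evaluate the dominant behaviour as x → +∞; each term tends to a finite value or vanishes.
Limit = 4.

Final answer: 4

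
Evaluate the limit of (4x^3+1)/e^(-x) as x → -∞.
This is an ∞/∞ indeterminate form as x → -∞.
Compare growth rates of the dominant terms (exponentials ≫ polynomials ≫ logarithms), or apply L'Hôpital's rule; the quotient → 0.
Limit = 0.

Final answer: 0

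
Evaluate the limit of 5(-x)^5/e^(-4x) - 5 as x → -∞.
The quotient is an ∞/∞ indeterminate form as x → -∞.
Compare growth rates of the dominant terms (exponentials ≫ polynomials ≫ logarithms), or apply L'Hôpital's rule; the quotient → 0.
Adding the constant: 0 - 5 = -5. Limit = -5.

Final answer: -5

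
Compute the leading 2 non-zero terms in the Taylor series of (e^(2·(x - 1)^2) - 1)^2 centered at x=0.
-8·x·(-1 + e^(2))·e^(2) + (-1 + e^(2))^2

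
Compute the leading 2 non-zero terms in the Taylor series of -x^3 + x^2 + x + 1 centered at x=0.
x + 1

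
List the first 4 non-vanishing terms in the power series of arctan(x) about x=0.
-x^7/7 + x^5/5 - x^3/3 + x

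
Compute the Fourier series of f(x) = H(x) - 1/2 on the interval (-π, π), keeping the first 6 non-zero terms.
2·sin(x)/π + 2·sin(3·x)/(3·π) + 2·sin(5·x)/(5·π) + 2·sin(7·x)/(7·π) + 2·sin(9·x)/(9·π) + 2·sin(11·x)/(11·π)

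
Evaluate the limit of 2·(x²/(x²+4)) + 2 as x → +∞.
Evaluate the dominant behaviour as x → +∞; each term tends to a finite value or vanishes.
Limit = 4.

Final answer: 4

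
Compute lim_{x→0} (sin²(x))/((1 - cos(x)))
Both numerator and denominator → 0 as x → 0; this is a 0/0 indeterminate form.
Expand each to leading order near x = 0: numerator ~ x^2, denominator ~ x^2/2.
The limit of the ratio is 2.

Final answer: 2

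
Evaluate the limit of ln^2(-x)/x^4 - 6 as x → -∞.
The quotient is an ∞/∞ indeterminate form as x → -∞.
Compare growth rates of the dominant terms (exponentials ≫ polynomials ≫ logarithms), or apply L'Hôpital's rule; the quotient → 0.
Adding the constant: 0 - 6 = -6. Limit = -6.

Final answer: -6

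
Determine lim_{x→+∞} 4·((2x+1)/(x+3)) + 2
Evaluate the dominant behaviour as x → +∞; each term tends to a finite value or vanishes.
Limit = 10.

Final answer: 10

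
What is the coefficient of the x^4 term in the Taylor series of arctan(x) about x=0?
Expand to order 4: arctan(x) = -x^3/3 + x + O(x^5).
The coefficient of x^4 is 0.

Final answer: 0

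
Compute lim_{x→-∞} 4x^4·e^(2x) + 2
The product is a 0·∞ indeterminate form at x → -∞.
Rewrite the product as 4x^4 / e^(-2x) (an ∞/∞ form) and apply L'Hôpital, or use the standard hierarchy e^(2|x|) ≫ |x^4| as x → -∞.
The indeterminate product → 0, so the limit = 2.

Final answer: 2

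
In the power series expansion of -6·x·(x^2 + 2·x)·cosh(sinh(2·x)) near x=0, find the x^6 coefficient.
Expand to order 6: -6·x·(x^2 + 2·x)·cosh(sinh(2·x)) = -40·x^6 - 12·x^5 - 24·x^4 - 6·x^3 - 12·x^2 + O(x^7).
The coefficient of x^6 is -40.

Final answer: -40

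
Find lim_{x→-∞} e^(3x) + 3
Evaluate the dominant behaviour as x → -∞; each term tends to a finite value or vanishes.
Limit = 3.

Final answer: 3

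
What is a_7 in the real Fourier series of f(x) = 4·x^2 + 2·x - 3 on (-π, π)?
a_7 = (1/π) ∫_{-π}^{π} f(x)·cos(7x) dx.
Evaluate the integral (use parity and integration by parts as needed): a_7 = -16/49.

Final answer: -16/49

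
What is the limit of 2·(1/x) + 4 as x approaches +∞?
Evaluate the dominant behaviour as x → +∞; each term tends to a finite value or vanishes.
Limit = 4.

Final answer: 4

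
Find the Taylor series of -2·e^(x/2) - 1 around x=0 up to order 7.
-x^7/322560 - x^6/23040 - x^5/1920 - x^4/192 - x^3/24 - x^2/4 - x - 3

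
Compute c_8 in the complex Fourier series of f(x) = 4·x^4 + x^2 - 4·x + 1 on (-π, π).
Compute the real Fourier coefficients first: a_8 = 1/64 + π^2/2, b_8 = 1.
Then c_8 = (a_8 − i·b_8)/2 = 1/128 + π^2/4 - i/2.

Final answer: 1/128 + π^2/4 - i/2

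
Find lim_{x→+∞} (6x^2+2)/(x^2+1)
This is an ∞/∞ indeterminate form as x → +∞.
Divide numerator and denominator by x^2 and let the lower-order terms vanish; the leading terms give 6/1 = 6.
Limit = 6.

Final answer: 6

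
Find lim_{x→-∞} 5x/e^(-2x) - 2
The quotient is an ∞/∞ indeterminate form as x → -∞.
Compare growth rates of the dominant terms (exponentials ≫ polynomials ≫ logarithms), or apply L'Hôpital's rule; the quotient → 0.
Adding the constant: 0 - 2 = -2. Limit = -2.

Final answer: -2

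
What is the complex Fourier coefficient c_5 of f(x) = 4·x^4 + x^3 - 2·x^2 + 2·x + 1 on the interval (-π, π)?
Compute the real Fourier coefficients first: a_5 = 392/625 - 32·π^2/25, b_5 = 88/125 + 2·π^2/5.
Then c_5 = (a_5 − i·b_5)/2 = -16·π^2/25 + 196/625 - i·π^2/5 - 44·i/125.

Final answer: -16·π^2/25 + 196/625 - i·π^2/5 - 44·i/125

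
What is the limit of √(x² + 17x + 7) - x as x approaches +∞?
This is an ∞ − ∞ indeterminate form.
Multiply and divide by the conjugate √(x²+17x + 7) + x; the x² terms cancel, leaving (17x + 7)/(√(x²+17x + 7)+x) → 17/2.
Limit = 17/2.

Final answer: 17/2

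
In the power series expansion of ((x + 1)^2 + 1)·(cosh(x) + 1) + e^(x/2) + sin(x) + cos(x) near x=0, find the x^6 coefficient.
Expand to order 6: ((x + 1)^2 + 1)·(cosh(x) + 1) + e^(x/2) + sin(x) + cos(x) = 397·x^6/9216 + 353·x^5/3840 + 241·x^4/384 + 41·x^3/48 + 21·x^2/8 + 11·x/2 + 6 + O(x^7).
The coefficient of x^6 is 397/9216.

Final answer: 397/9216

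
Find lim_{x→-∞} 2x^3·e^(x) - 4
The product is a 0·∞ indeterminate form at x → -∞.
Rewrite the product as 2x^3 / e^(-x) (an ∞/∞ form) and apply L'Hôpital, or use the standard hierarchy e^(|x|) ≫ |x^3| as x → -∞.
The indeterminate product → 0, so the limit = -4.

Final answer: -4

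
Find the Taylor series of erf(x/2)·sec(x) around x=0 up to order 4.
5·x^3/(12·√(π)) + x/√(π)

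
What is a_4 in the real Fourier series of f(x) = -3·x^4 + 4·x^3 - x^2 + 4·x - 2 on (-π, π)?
a_4 = (1/π) ∫_{-π}^{π} f(x)·cos(4x) dx.
Evaluate the integral (use parity and integration by parts as needed): a_4 = 5/16 - 3·π^2/2.

Final answer: 5/16 - 3·π^2/2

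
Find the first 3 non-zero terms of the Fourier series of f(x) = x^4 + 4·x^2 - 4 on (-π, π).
(32 - 8·π^2)·cos(x) + (1 + 2·π^2)·cos(2·x) - 4 + 4·π^2/3 + π^4/5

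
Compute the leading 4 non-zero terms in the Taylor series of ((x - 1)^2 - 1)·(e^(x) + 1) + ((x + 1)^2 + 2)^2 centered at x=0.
4·x^3 + 10·x^2 + 8·x + 9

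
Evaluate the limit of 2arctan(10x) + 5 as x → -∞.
Evaluate the dominant behaviour as x → -∞; each term tends to a finite value or vanishes.
Limit = 5 - π.

Final answer: 5 - π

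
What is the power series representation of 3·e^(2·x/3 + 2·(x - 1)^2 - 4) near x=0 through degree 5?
-16360·x^5·e^(-2)/243 + 4436·x^4·e^(-2)/81 - 1040·x^3·e^(-2)/27 + 68·x^2·e^(-2)/3 - 10·x·e^(-2) + 3·e^(-2)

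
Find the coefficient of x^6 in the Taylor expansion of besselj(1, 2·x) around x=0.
Expand to order 6: besselj(1, 2·x) = x^5/12 - x^3/2 + x + O(x^7).
The coefficient of x^6 is 0.

Final answer: 0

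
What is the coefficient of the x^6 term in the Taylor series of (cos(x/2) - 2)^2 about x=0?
Expand to order 6: (cos(x/2) - 2)^2 = -7·x^6/11520 + x^4/96 + x^2/4 + 1 + O(x^7).
The coefficient of x^6 is -7/11520.

Final answer: -7/11520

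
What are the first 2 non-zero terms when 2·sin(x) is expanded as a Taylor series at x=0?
-x^3/3 + 2·x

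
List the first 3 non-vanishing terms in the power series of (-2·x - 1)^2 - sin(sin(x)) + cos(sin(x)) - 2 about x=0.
x^3/3 + 7·x^2/2 + 3·x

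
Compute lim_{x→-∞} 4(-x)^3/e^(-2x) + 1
The quotient is an ∞/∞ indeterminate form as x → -∞.
Compare growth rates of the dominant terms (exponentials ≫ polynomials ≫ logarithms), or apply L'Hôpital's rule; the quotient → 0.
Adding the constant: 0 + 1 = 1. Limit = 1.

Final answer: 1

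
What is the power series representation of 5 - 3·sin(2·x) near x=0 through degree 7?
8·x^7/105 - 4·x^5/5 + 4·x^3 - 6·x + 5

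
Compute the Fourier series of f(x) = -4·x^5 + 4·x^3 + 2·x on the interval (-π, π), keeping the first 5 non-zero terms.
(-1004 - 8·π^4 + 168·π^2)·sin(x) + (-24·π^2 + 34 + 4·π^4)·sin(2·x) + (-8·π^4/3 - 356/81 + 232·π^2/27)·sin(3·x) + (-9·π^2/2 + 11/16 + 2·π^4)·sin(4·x) + (-8·π^4/5 + 68/625 + 72·π^2/25)·sin(5·x)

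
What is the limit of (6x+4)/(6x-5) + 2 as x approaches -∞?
Evaluate the dominant behaviour as x → -∞; each term tends to a finite value or vanishes.
Limit = 3.

Final answer: 3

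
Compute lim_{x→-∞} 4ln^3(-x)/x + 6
The quotient is an ∞/∞ indeterminate form as x → -∞.
Compare growth rates of the dominant terms (exponentials ≫ polynomials ≫ logarithms), or apply L'Hôpital's rule; the quotient → 0.
Adding the constant: 0 + 6 = 6. Limit = 6.

Final answer: 6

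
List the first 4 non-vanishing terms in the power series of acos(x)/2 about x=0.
-3·x^5/80 - x^3/12 - x/2 + π/4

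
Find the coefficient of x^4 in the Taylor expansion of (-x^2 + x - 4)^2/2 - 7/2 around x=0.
Expand to order 4: (-x^2 + x - 4)^2/2 - 7/2 = x^4/2 - x^3 + 9·x^2/2 - 4·x + 9/2 + O(x^5).
The coefficient of x^4 is 1/2.

Final answer: 1/2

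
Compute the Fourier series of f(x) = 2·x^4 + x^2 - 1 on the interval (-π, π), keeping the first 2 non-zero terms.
(92 - 16·π^2)·cos(x) - 1 + π^2/3 + 2·π^4/5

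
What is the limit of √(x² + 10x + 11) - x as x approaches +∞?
As x → +∞: multiply by the conjugate to get (10x+11)/(√(x²+10x+11)+x); the denominator ~ 2x, so the limit is 10/2 = 5.
Limit = 5.

Final answer: 5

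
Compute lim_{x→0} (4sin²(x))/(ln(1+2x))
Both numerator and denominator → 0 as x → 0; this is a 0/0 indeterminate form.
Expand each to leading order near x = 0: numerator ~ 4·x^2, denominator ~ 2·x.
The limit of the ratio is 0.

Final answer: 0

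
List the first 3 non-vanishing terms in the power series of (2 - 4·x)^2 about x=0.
16·x^2 - 16·x + 4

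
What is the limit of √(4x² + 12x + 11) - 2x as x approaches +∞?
As x → +∞: multiply by the conjugate to get (12x+11)/(√(4x²+12x+11)+2x); the denominator ~ 4x, so the limit is 12/4 = 3.
Limit = 3.

Final answer: 3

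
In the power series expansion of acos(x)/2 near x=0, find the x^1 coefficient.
Expand to order 1: acos(x)/2 = -x/2 + π/4 + O(x^2).
The coefficient of x^1 is -1/2.

Final answer: -1/2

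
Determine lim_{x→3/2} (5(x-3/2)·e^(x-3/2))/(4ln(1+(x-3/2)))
Both numerator and denominator → 0 as x → 3/2; this is a 0/0 indeterminate form.
Expand each to leading order near x = 3/2: numerator ~ 5·(x - 3/2), denominator ~ 4·(x - 3/2).
The limit of the ratio is 5/4.

Final answer: 5/4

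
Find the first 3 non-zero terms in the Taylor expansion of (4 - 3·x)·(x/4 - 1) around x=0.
-3·x^2/4 + 4·x - 4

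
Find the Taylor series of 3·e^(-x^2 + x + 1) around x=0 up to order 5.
41·e·x^5/40 + e·x^4/8 - 5·e·x^3/2 - 3·e·x^2/2 + 3·e·x + 3·e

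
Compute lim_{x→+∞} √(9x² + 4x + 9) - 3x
As x → +∞: multiply by the conjugate to get (4x+9)/(√(9x²+4x+9)+3x); the denominator ~ 6x, so the limit is 4/6 = 2/3.
Limit = 2/3.

Final answer: 2/3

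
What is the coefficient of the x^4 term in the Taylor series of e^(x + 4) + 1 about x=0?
Expand to order 4: e^(x + 4) + 1 = x^4·e^(4)/24 + x^3·e^(4)/6 + x^2·e^(4)/2 + x·e^(4) + 1 + e^(4) + O(x^5).
The coefficient of x^4 is e^(4)/24.

Final answer: e^(4)/24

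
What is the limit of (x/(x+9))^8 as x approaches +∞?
As x → +∞: x/(x+9) = 1/(1 + 9/x) → 1, and the 8th power of a limit-1 base also → 1.
Limit = 1.

Final answer: 1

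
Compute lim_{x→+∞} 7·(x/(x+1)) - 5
Evaluate the dominant behaviour as x → +∞; each term tends to a finite value or vanishes.
Limit = 2.

Final answer: 2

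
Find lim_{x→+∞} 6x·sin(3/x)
As x → +∞: let u = 3/x → 0⁺; then 6·x·sin(3/x) = 6·3·sin(u)/u → 6·3·1 = 18.
Limit = 18.

Final answer: 18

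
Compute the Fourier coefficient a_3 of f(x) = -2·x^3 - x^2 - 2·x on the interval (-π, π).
a_3 = (1/π) ∫_{-π}^{π} f(x)·cos(3x) dx.
Evaluate the integral (use parity and integration by parts as needed): a_3 = 4/9.

Final answer: 4/9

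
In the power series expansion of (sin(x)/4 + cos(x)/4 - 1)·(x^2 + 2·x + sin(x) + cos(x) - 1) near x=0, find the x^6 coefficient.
Expand to order 6: (sin(x)/4 + cos(x)/4 - 1)·(x^2 + 2·x + sin(x) + cos(x) - 1) = 47·x^6/2880 + 17·x^5/480 - 25·x^4/96 - x^3/8 + 3·x^2/8 - 9·x/4 + O(x^7).
The coefficient of x^6 is 47/2880.

Final answer: 47/2880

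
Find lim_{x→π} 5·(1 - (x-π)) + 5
Direct substitution at x = π gives 10.

Final answer: 10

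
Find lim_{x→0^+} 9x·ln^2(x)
This is a 0·∞ indeterminate form at x → 0⁺.
Rewrite the product as 9·ln^2(x) / x^(-1) and apply L'Hôpital, or use the standard hierarchy x^(-1) ≫ |ln x|^2 as x → 0⁺.
The indeterminate product → 0, so the limit = 0.

Final answer: 0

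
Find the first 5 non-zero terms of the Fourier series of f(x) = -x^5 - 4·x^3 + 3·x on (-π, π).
(-2·π^4 - 186 + 32·π^2)·sin(x) + (-π^2 - 3/2 + π^4)·sin(2·x) + (-2·π^4/3 - 32·π^2/27 + 226/81)·sin(3·x) + (-129/64 + 11·π^2/8 + π^4/2)·sin(4·x) + (-2·π^4/5 - 32·π^2/25 + 942/625)·sin(5·x)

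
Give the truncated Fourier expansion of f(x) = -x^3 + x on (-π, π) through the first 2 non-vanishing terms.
(14 - 2·π^2)·sin(x) + (-5/2 + π^2)·sin(2·x)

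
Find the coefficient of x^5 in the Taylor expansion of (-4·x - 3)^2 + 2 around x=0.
Expand to order 5: (-4·x - 3)^2 + 2 = 16·x^2 + 24·x + 11 + O(x^6).
The coefficient of x^5 is 0.

Final answer: 0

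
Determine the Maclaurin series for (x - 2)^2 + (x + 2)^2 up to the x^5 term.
2·x^2 + 8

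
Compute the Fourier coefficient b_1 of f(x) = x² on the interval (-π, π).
b_1 = (1/π) ∫_{-π}^{π} f(x)·sin(1x) dx.
Evaluate the integral (use parity and integration by parts as needed): b_1 = 0.

Final answer: 0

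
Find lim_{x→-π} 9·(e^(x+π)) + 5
Direct substitution at x = -π gives 14.

Final answer: 14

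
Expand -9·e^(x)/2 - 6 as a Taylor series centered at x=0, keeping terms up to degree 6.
-x^6/160 - 3·x^5/80 - 3·x^4/16 - 3·x^3/4 - 9·x^2/4 - 9·x/2 - 21/2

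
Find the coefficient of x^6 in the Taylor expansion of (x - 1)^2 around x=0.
Expand to order 6: (x - 1)^2 = x^2 - 2·x + 1 + O(x^7).
The coefficient of x^6 is 0.

Final answer: 0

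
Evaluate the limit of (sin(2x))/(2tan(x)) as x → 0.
Both numerator and denominator → 0 as x → 0; this is a 0/0 indeterminate form.
Expand each to leading order near x = 0: numerator ~ 2·x, denominator ~ 2·x.
The limit of the ratio is 1.

Final answer: 1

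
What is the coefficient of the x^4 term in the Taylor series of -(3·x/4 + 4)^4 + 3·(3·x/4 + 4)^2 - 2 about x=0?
Expand to order 4: -(3·x/4 + 4)^4 + 3·(3·x/4 + 4)^2 - 2 = -81·x^4/256 - 27·x^3/4 - 837·x^2/16 - 174·x - 210 + O(x^5).
The coefficient of x^4 is -81/256.

Final answer: -81/256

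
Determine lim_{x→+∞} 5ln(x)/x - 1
The quotient is an ∞/∞ indeterminate form as x → +∞.
The polynomial denominator x dominates the logarithmic numerator (any positive power of x ≫ ln(x) as x → ∞), so the quotient → 0.
Adding the constant: 0 - 1 = -1. Limit = -1.

Final answer: -1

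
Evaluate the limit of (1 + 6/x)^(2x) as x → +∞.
As x → +∞: write (1 + 6/x)^(2x) = ((1 + 6/x)^x)^2 → (e^6)^2 = e^12.
Limit = e^(12).

Final answer: e^(12)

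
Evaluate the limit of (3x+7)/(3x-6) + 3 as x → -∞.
Evaluate the dominant behaviour as x → -∞; each term tends to a finite value or vanishes.
Limit = 4.

Final answer: 4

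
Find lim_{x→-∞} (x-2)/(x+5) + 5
Evaluate the dominant behaviour as x → -∞; each term tends to a finite value or vanishes.
Limit = 6.

Final answer: 6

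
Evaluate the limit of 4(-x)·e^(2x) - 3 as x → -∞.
The product is a 0·∞ indeterminate form at x → -∞.
Rewrite the product as 4(-x) / e^(-2x) (an ∞/∞ form) and apply L'Hôpital, or use the standard hierarchy e^(2|x|) ≫ |(-x)| as x → -∞.
The indeterminate product → 0, so the limit = -3.

Final answer: -3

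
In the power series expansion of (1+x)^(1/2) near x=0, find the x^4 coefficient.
Expand to order 4: (1+x)^(1/2) = -5·x^4/128 + x^3/16 - x^2/8 + x/2 + 1 + O(x^5).
The coefficient of x^4 is -5/128.

Final answer: -5/128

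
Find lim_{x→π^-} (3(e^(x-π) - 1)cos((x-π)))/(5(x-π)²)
Both numerator and denominator → 0 as x → π^-; this is a 0/0 indeterminate form.
Expand each to leading order near x = π: numerator ~ 3·(x - π), denominator ~ 5·(x - π)^2.
The limit of the ratio is -∞.

Final answer: -∞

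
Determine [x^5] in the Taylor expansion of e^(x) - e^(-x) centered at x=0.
Expand to order 5: e^(x) - e^(-x) = x^5/60 + x^3/3 + 2·x + O(x^6).
The coefficient of x^5 is 1/60.

Final answer: 1/60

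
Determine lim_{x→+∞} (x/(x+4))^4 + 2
As x → +∞: x/(x+4) = 1/(1 + 4/x) → 1, and the 4th power of a limit-1 base also → 1; with the additive constant, 1 + 2 = 3.
Limit = 3.

Final answer: 3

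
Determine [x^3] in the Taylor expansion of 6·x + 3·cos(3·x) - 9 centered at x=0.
Expand to order 3: 6·x + 3·cos(3·x) - 9 = -27·x^2/2 + 6·x - 6 + O(x^4).
The coefficient of x^3 is 0.

Final answer: 0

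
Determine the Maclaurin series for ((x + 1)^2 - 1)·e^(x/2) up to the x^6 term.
x^6/320 + 5·x^5/192 + x^4/6 + 3·x^3/4 + 2·x^2 + 2·x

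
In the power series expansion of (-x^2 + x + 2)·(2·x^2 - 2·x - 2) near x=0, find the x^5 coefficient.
Expand to order 5: (-x^2 + x + 2)·(2·x^2 - 2·x - 2) = -2·x^4 + 4·x^3 + 4·x^2 - 6·x - 4 + O(x^6).
The coefficient of x^5 is 0.

Final answer: 0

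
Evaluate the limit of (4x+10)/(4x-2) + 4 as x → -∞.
Evaluate the dominant behaviour as x → -∞; each term tends to a finite value or vanishes.
Limit = 5.

Final answer: 5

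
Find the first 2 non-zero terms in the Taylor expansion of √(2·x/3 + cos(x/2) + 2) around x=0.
√(3)·x/9 + √(3)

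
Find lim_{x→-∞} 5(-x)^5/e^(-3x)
This is an ∞/∞ indeterminate form as x → -∞.
Compare growth rates of the dominant terms (exponentials ≫ polynomials ≫ logarithms), or apply L'Hôpital's rule; the quotient → 0.
Limit = 0.

Final answer: 0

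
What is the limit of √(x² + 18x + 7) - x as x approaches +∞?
This is an ∞ − ∞ indeterminate form.
Multiply and divide by the conjugate √(x²+18x + 7) + x; the x² terms cancel, leaving (18x + 7)/(√(x²+18x + 7)+x) → 18/2 = 9.
Limit = 9.

Final answer: 9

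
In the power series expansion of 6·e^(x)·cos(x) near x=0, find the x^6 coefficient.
Expand to order 6: 6·e^(x)·cos(x) = -x^5/5 - x^4 - 2·x^3 + 6·x + 6 + O(x^7).
The coefficient of x^6 is 0.

Final answer: 0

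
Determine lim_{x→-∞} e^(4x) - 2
Evaluate the dominant behaviour as x → -∞; each term tends to a finite value or vanishes.
Limit = -2.

Final answer: -2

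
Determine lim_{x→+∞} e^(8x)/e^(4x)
This is an ∞/∞ indeterminate form as x → +∞.
Rewrite e^(8x)/e^(4x) = e^((8−4)x) = e^(4x); the exponent coefficient is 4 > 0 so e^(4x) → ∞.
Limit = ∞.

Final answer: ∞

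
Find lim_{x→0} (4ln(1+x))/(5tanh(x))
Both numerator and denominator → 0 as x → 0; this is a 0/0 indeterminate form.
Expand each to leading order near x = 0: numerator ~ 4·x, denominator ~ 5·x.
The limit of the ratio is 4/5.

Final answer: 4/5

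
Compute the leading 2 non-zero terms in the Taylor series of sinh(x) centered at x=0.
x^3/6 + x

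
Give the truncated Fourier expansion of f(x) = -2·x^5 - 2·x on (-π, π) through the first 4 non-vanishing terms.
(-484 - 4·π^4 + 80·π^2)·sin(x) + (-10·π^2 + 17 + 2·π^4)·sin(2·x) + (-4·π^4/3 - 268/81 + 80·π^2/27)·sin(3·x) + (-5·π^2/4 + 47/32 + π^4)·sin(4·x)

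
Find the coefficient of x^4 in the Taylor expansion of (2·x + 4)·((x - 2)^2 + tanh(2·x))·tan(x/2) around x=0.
Expand to order 4: (2·x + 4)·((x - 2)^2 + tanh(2·x))·tan(x/2) = -13·x^4/3 + 2·x^3/3 + 8·x + O(x^5).
The coefficient of x^4 is -13/3.

Final answer: -13/3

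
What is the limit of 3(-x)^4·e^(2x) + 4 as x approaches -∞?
The product is a 0·∞ indeterminate form at x → -∞.
Rewrite the product as 3(-x)^4 / e^(-2x) (an ∞/∞ form) and apply L'Hôpital, or use the standard hierarchy e^(2|x|) ≫ |(-x)^4| as x → -∞.
The indeterminate product → 0, so the limit = 4.

Final answer: 4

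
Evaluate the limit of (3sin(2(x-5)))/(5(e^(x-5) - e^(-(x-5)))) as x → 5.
Both numerator and denominator → 0 as x → 5; this is a 0/0 indeterminate form.
Expand each to leading order near x = 5: numerator ~ 6·(x - 5), denominator ~ 10·(x - 5).
The limit of the ratio is 3/5.

Final answer: 3/5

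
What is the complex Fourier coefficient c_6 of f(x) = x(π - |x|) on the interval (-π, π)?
Compute the real Fourier coefficients first: a_6 = 0, b_6 = 0.
Then c_6 = (a_6 − i·b_6)/2 = 0.

Final answer: 0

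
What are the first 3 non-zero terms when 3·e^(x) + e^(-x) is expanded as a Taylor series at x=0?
2·x^2 + 2·x + 4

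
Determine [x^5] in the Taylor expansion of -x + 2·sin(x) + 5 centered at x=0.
Expand to order 5: -x + 2·sin(x) + 5 = x^5/60 - x^3/3 + x + 5 + O(x^6).
The coefficient of x^5 is 1/60.

Final answer: 1/60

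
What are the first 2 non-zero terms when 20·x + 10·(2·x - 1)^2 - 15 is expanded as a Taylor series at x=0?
-20·x - 5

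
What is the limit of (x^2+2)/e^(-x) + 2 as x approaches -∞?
The quotient is an ∞/∞ indeterminate form as x → -∞.
Compare growth rates of the dominant terms (exponentials ≫ polynomials ≫ logarithms), or apply L'Hôpital's rule; the quotient → 0.
Adding the constant: 0 + 2 = 2. Limit = 2.

Final answer: 2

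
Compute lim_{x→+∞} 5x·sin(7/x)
As x → +∞: let u = 7/x → 0⁺; then 5·x·sin(7/x) = 5·7·sin(u)/u → 5·7·1 = 35.
Limit = 35.

Final answer: 35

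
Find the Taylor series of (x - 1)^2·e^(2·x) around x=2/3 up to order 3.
e^(4/3)/9 - 4·e^(4/3)·(x - 2/3)/9 - e^(4/3)·(x - 2/3)^2/9 + 22·e^(4/3)·(x - 2/3)^3/27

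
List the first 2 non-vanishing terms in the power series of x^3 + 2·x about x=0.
x^3 + 2·x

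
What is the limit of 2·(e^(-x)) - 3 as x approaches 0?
Direct substitution at x = 0 gives -1.

Final answer: -1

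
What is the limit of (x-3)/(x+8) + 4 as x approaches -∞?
Evaluate the dominant behaviour as x → -∞; each term tends to a finite value or vanishes.
Limit = 5.

Final answer: 5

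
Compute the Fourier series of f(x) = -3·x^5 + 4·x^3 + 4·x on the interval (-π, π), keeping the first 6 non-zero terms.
(-760 - 6·π^4 + 128·π^2)·sin(x) + (-19·π^2 + 49/2 + 3·π^4)·sin(2·x) + (-2·π^4 - 56/27 + 64·π^2/9)·sin(3·x) + (-31·π^2/8 - 35/64 + 3·π^4/2)·sin(4·x) + (-6·π^4/5 + 616/625 + 64·π^2/25)·sin(5·x) + (-17·π^2/9 - 55/54 + π^4)·sin(6·x)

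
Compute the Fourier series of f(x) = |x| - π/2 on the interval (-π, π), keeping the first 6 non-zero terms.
-4·cos(x)/π - 4·cos(3·x)/(9·π) - 4·cos(5·x)/(25·π) - 4·cos(7·x)/(49·π) - 4·cos(9·x)/(81·π) - 4·cos(11·x)/(121·π)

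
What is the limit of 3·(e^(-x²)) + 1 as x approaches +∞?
Evaluate the dominant behaviour as x → +∞; each term tends to a finite value or vanishes.
Limit = 1.

Final answer: 1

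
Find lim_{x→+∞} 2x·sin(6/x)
As x → +∞: let u = 6/x → 0⁺; then 2·x·sin(6/x) = 2·6·sin(u)/u → 2·6·1 = 12.
Limit = 12.

Final answer: 12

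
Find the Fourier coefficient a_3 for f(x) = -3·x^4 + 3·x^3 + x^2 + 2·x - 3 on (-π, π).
a_3 = (1/π) ∫_{-π}^{π} f(x)·cos(3x) dx.
Evaluate the integral (use parity and integration by parts as needed): a_3 = -20/9 + 8·π^2/3.

Final answer: -20/9 + 8·π^2/3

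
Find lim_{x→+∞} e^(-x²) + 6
Evaluate the dominant behaviour as x → +∞; each term tends to a finite value or vanishes.
Limit = 6.

Final answer: 6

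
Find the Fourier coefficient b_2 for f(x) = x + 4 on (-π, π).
b_2 = (1/π) ∫_{-π}^{π} f(x)·sin(2x) dx.
Evaluate the integral (use parity and integration by parts as needed): b_2 = -1.

Final answer: -1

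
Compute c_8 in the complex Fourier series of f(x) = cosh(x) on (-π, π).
Compute the real Fourier coefficients first: a_8 = 2·sinh(π)/(65·π), b_8 = 0.
Then c_8 = (a_8 − i·b_8)/2 = sinh(π)/(65·π).

Final answer: sinh(π)/(65·π)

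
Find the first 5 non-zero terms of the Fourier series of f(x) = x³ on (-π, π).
(-12 + 2·π^2)·sin(x) + (3/2 - π^2)·sin(2·x) + (-4/9 + 2·π^2/3)·sin(3·x) + (3/16 - π^2/2)·sin(4·x) + (-12/125 + 2·π^2/5)·sin(5·x)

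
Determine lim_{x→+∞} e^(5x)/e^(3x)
This is an ∞/∞ indeterminate form as x → +∞.
Rewrite e^(5x)/e^(3x) = e^((5−3)x) = e^(2x); the exponent coefficient is 2 > 0 so e^(2x) → ∞.
Limit = ∞.

Final answer: ∞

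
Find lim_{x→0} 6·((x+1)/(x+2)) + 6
Direct substitution at x = 0 gives 9.

Final answer: 9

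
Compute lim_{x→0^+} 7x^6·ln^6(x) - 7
The product is a 0·∞ indeterminate form at x → 0⁺.
Rewrite the product as 7·ln^6(x) / x^(-6) and apply L'Hôpital, or use the standard hierarchy x^(-6) ≫ |ln x|^6 as x → 0⁺.
The indeterminate product → 0, so the limit = -7.

Final answer: -7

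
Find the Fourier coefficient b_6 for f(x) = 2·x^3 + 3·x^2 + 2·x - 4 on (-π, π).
b_6 = (1/π) ∫_{-π}^{π} f(x)·sin(6x) dx.
Evaluate the integral (use parity and integration by parts as needed): b_6 = -2·π^2/3 - 5/9.

Final answer: -2·π^2/3 - 5/9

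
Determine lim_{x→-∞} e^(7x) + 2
Evaluate the dominant behaviour as x → -∞; each term tends to a finite value or vanishes.
Limit = 2.

Final answer: 2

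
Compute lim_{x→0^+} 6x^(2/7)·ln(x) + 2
The product is a 0·∞ indeterminate form at x → 0⁺.
Rewrite the product as 6·ln(x) / x^(-2/7) and apply L'Hôpital, or use the standard hierarchy x^(-2/7) ≫ |ln x| as x → 0⁺.
The indeterminate product → 0, so the limit = 2.

Final answer: 2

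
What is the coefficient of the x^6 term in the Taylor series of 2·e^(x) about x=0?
Expand to order 6: 2·e^(x) = x^6/360 + x^5/60 + x^4/12 + x^3/3 + x^2 + 2·x + 2 + O(x^7).
The coefficient of x^6 is 1/360.

Final answer: 1/360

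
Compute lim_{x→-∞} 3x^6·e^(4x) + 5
The product is a 0·∞ indeterminate form at x → -∞.
Rewrite the product as 3x^6 / e^(-4x) (an ∞/∞ form) and apply L'Hôpital, or use the standard hierarchy e^(4|x|) ≫ |x^6| as x → -∞.
The indeterminate product → 0, so the limit = 5.

Final answer: 5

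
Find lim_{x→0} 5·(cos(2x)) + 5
Direct substitution at x = 0 gives 10.

Final answer: 10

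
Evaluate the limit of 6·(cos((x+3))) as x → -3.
Direct substitution at x = -3 gives 6.

Final answer: 6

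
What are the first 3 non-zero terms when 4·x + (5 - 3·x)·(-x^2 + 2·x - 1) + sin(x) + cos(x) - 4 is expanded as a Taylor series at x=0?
-23·x^2/2 + 18·x - 8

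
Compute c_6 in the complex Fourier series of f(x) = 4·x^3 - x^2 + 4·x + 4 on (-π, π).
Compute the real Fourier coefficients first: a_6 = -1/9, b_6 = -4·π^2/3 - 10/9.
Then c_6 = (a_6 − i·b_6)/2 = -1/18 + 5·i/9 + 2·i·π^2/3.

Final answer: -1/18 + 5·i/9 + 2·i·π^2/3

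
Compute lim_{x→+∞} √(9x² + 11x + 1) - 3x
As x → +∞: multiply by the conjugate to get (11x+1)/(√(9x²+11x+1)+3x); the denominator ~ 6x, so the limit is 11/6.
Limit = 11/6.

Final answer: 11/6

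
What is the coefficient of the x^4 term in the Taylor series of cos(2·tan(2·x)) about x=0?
Expand to order 4: cos(2·tan(2·x)) = -32·x^4/3 - 8·x^2 + 1 + O(x^5).
The coefficient of x^4 is -32/3.

Final answer: -32/3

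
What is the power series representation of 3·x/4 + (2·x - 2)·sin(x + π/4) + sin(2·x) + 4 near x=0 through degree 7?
x^7·(-8/315 - √(2)/840) + 7·√(2)·x^6/720 + x^5·(√(2)/30 + 4/15) - 5·√(2)·x^4/24 + x^3·(-4/3 - √(2)/3) + 3·√(2)·x^2/2 + 11·x/4 - √(2) + 4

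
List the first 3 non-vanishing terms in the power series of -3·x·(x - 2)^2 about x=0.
-3·x^3 + 12·x^2 - 12·x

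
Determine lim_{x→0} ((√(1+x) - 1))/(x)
Both numerator and denominator → 0 as x → 0; this is a 0/0 indeterminate form.
Expand each to leading order near x = 0: numerator ~ x/2, denominator ~ x.
The limit of the ratio is 1/2.

Final answer: 1/2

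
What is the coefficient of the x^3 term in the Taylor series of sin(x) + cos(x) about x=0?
Expand to order 3: sin(x) + cos(x) = -x^3/6 - x^2/2 + x + 1 + O(x^4).
The coefficient of x^3 is -1/6.

Final answer: -1/6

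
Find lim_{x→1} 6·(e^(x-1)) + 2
Direct substitution at x = 1 gives 8.

Final answer: 8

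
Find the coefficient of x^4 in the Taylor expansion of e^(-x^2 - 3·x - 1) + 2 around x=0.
Expand to order 4: e^(-x^2 - 3·x - 1) + 2 = -5·x^4·e^(-1)/8 - 3·x^3·e^(-1)/2 + 7·x^2·e^(-1)/2 - 3·x·e^(-1) + e^(-1) + 2 + O(x^5).
The coefficient of x^4 is -5·e^(-1)/8.

Final answer: -5·e^(-1)/8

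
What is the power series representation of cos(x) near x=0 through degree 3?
1 - x^2/2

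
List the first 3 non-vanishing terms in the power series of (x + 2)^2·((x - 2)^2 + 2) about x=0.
-6·x^2 + 8·x + 24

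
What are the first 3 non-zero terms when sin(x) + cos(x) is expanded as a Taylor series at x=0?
-x^2/2 + x + 1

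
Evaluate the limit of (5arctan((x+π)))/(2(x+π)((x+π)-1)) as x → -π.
Both numerator and denominator → 0 as x → -π; this is a 0/0 indeterminate form.
Expand each to leading order near x = -π: numerator ~ 5·(x + π), denominator ~ -2·(x + π).
The limit of the ratio is -5/2.

Final answer: -5/2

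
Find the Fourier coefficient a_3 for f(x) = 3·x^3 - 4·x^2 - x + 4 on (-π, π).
a_3 = (1/π) ∫_{-π}^{π} f(x)·cos(3x) dx.
Evaluate the integral (use parity and integration by parts as needed): a_3 = 16/9.

Final answer: 16/9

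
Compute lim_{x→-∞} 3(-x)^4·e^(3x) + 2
The product is a 0·∞ indeterminate form at x → -∞.
Rewrite the product as 3(-x)^4 / e^(-3x) (an ∞/∞ form) and apply L'Hôpital, or use the standard hierarchy e^(3|x|) ≫ |(-x)^4| as x → -∞.
The indeterminate product → 0, so the limit = 2.

Final answer: 2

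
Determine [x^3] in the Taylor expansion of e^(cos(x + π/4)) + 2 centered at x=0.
Expand to order 3: e^(cos(x + π/4)) + 2 = x^3·(√(2)·e^(√(2)/2)/24 + e^(√(2)/2)/4) + x^2·(-√(2)·e^(√(2)/2)/4 + e^(√(2)/2)/4) - √(2)·x·e^(√(2)/2)/2 + 2 + e^(√(2)/2) + O(x^4).
The coefficient of x^3 is √(2)·e^(√(2)/2)/24 + e^(√(2)/2)/4.

Final answer: √(2)·e^(√(2)/2)/24 + e^(√(2)/2)/4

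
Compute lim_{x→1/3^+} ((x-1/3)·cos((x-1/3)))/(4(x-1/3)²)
Both numerator and denominator → 0 as x → 1/3^+; this is a 0/0 indeterminate form.
Expand each to leading order near x = 1/3: numerator ~ (x - 1/3), denominator ~ 4·(x - 1/3)^2.
The limit of the ratio is ∞.

Final answer: ∞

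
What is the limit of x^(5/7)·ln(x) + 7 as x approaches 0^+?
The product is a 0·∞ indeterminate form at x → 0⁺.
Rewrite the product as ln(x) / x^(-5/7) and apply L'Hôpital, or use the standard hierarchy x^(-5/7) ≫ |ln x| as x → 0⁺.
The indeterminate product → 0, so the limit = 7.

Final answer: 7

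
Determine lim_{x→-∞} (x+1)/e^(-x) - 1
The quotient is an ∞/∞ indeterminate form as x → -∞.
Compare growth rates of the dominant terms (exponentials ≫ polynomials ≫ logarithms), or apply L'Hôpital's rule; the quotient → 0.
Adding the constant: 0 - 1 = -1. Limit = -1.

Final answer: -1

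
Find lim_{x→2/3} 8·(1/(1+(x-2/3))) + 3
Direct substitution at x = 2/3 gives 11.

Final answer: 11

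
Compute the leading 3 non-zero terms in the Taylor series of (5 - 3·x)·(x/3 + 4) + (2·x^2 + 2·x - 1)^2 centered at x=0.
-x^2 - 43·x/3 + 21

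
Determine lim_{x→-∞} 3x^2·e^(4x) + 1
The product is a 0·∞ indeterminate form at x → -∞.
Rewrite the product as 3x^2 / e^(-4x) (an ∞/∞ form) and apply L'Hôpital, or use the standard hierarchy e^(4|x|) ≫ |x^2| as x → -∞.
The indeterminate product → 0, so the limit = 1.

Final answer: 1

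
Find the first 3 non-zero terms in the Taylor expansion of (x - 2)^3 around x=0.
-6·x^2 + 12·x - 8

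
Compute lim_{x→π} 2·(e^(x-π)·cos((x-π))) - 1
Direct substitution at x = π gives 1.

Final answer: 1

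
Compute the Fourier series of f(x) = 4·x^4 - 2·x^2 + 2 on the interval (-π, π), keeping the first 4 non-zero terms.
(200 - 32·π^2)·cos(x) + (-14 + 8·π^2)·cos(2·x) + (88/27 - 32·π^2/9)·cos(3·x) - 2·π^2/3 + 2 + 4·π^4/5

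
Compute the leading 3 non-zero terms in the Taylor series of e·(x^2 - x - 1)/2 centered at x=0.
e·x^2/2 - e·x/2 - e/2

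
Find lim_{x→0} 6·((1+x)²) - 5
Direct substitution at x = 0 gives 1.

Final answer: 1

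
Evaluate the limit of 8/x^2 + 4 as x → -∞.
Evaluate the dominant behaviour as x → -∞; each term tends to a finite value or vanishes.
Limit = 4.

Final answer: 4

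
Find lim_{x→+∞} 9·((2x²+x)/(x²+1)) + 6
Evaluate the dominant behaviour as x → +∞; each term tends to a finite value or vanishes.
Limit = 24.

Final answer: 24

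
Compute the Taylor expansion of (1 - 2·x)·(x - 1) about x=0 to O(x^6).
-2·x^2 + 3·x - 1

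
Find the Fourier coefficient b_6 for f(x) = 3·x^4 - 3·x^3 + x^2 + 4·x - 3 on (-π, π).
b_6 = (1/π) ∫_{-π}^{π} f(x)·sin(6x) dx.
Evaluate the integral (use parity and integration by parts as needed): b_6 = -3/2 + π^2.

Final answer: -3/2 + π^2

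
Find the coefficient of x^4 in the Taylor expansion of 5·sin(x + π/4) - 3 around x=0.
Expand to order 4: 5·sin(x + π/4) - 3 = 5·√(2)·x^4/48 - 5·√(2)·x^3/12 - 5·√(2)·x^2/4 + 5·√(2)·x/2 - 3 + 5·√(2)/2 + O(x^5).
The coefficient of x^4 is 5·√(2)/48.

Final answer: 5·√(2)/48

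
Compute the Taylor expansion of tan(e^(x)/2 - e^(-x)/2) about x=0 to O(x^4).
x^3/2 + x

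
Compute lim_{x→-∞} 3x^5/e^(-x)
This is an ∞/∞ indeterminate form as x → -∞.
Compare growth rates of the dominant terms (exponentials ≫ polynomials ≫ logarithms), or apply L'Hôpital's rule; the quotient → 0.
Limit = 0.

Final answer: 0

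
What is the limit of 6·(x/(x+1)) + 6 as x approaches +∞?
Evaluate the dominant behaviour as x → +∞; each term tends to a finite value or vanishes.
Limit = 12.

Final answer: 12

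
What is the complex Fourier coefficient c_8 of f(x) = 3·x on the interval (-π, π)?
Compute the real Fourier coefficients first: a_8 = 0, b_8 = -3/4.
Then c_8 = (a_8 − i·b_8)/2 = 3·i/8.

Final answer: 3·i/8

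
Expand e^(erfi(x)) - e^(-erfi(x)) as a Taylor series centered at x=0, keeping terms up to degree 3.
x^3·(8/(3·π^(3/2)) + 4/(3·√(π))) + 4·x/√(π)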